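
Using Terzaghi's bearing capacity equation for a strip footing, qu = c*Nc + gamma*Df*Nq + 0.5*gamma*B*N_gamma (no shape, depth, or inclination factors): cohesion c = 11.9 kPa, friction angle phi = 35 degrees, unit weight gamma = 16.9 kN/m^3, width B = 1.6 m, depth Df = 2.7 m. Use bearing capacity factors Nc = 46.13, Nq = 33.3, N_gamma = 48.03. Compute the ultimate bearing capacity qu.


Compute qu = c*Nc + gamma*Df*Nq + 0.5*gamma*B*N_gamma
Term 1: 11.9 * 46.13 = 548.947
Term 2: 16.9 * 2.7 * 33.3 = 1519.479
Term 3: 0.5 * 16.9 * 1.6 * 48.03 = 649.3656
qu = 548.947 + 1519.479 + 649.3656
qu = 2717.79 kPa


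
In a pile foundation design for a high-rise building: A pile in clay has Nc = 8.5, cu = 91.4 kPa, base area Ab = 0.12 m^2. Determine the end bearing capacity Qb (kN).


Using Qb = Nc * cu * Ab
Qb = 8.5 * 91.4 * 0.12
Qb = 93.23 kN


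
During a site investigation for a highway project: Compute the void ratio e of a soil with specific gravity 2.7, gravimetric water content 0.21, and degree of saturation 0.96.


Using the relation e = Gs * w / S
e = 2.7 * 0.21 / 0.96
e = 0.5906


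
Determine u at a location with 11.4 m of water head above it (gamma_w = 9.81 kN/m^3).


Result: 111.83 kPa

Derivation:
Using u = gamma_w * h_w
u = 9.81 * 11.4
u = 111.83 kPa


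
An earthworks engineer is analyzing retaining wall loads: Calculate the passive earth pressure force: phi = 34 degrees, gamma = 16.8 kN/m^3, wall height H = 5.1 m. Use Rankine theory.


Compute passive earth pressure coefficient:
Kp = tan^2(45 + phi/2) = tan^2(62.0) = 3.537132
Compute passive force:
Pp = 0.5 * Kp * gamma * H^2
Pp = 0.5 * 3.537132 * 16.8 * 5.1^2
Pp = 772.81 kN/m


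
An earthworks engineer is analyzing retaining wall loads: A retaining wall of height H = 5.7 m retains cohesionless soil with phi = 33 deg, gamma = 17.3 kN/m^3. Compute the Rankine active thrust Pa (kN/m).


Compute active earth pressure coefficient:
Ka = tan^2(45 - phi/2) = tan^2(28.5) = 0.294801
Compute active force:
Pa = 0.5 * Ka * gamma * H^2
Pa = 0.5 * 0.294801 * 17.3 * 5.7^2
Pa = 82.85 kN/m


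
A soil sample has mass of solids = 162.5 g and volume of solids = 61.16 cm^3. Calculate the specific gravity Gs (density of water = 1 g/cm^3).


Result: 2.657

Derivation:
Using Gs = m_s / (V_s * rho_w)
Since rho_w = 1 g/cm^3:
Gs = 162.5 / 61.16
Gs = 2.657


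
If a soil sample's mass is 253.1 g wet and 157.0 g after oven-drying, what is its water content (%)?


Result: 61.21 %

Derivation:
Using w = (m_wet - m_dry) / m_dry * 100
m_wet - m_dry = 253.1 - 157.0 = 96.1 g
w = 96.1 / 157.0 * 100
w = 61.21 %


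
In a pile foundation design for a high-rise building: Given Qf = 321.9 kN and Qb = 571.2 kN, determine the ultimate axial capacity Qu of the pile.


Using Qu = Qf + Qb
Qu = 321.9 + 571.2
Qu = 893.1 kN


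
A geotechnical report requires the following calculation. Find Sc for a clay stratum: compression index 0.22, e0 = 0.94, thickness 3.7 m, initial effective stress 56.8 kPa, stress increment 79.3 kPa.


Using Sc = Cc * H / (1 + e0) * log10((sigma0 + delta_sigma) / sigma0)
Stress ratio = (56.8 + 79.3) / 56.8 = 2.39613
log10(2.39613) = 0.37951
Cc * H / (1 + e0) = 0.22 * 3.7 / (1 + 0.94) = 0.419588
Sc = 0.419588 * 0.37951
Sc = 0.1592 m


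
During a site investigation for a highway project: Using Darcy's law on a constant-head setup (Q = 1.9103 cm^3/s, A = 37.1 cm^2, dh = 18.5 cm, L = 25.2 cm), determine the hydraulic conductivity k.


Result: 0.070139 cm/s

Derivation:
Compute hydraulic gradient:
i = dh / L = 18.5 / 25.2 = 0.734127
Then apply Darcy's law:
k = Q / (A * i)
k = 1.9103 / (37.1 * 0.734127)
k = 1.9103 / 27.2361
k = 0.070139 cm/s


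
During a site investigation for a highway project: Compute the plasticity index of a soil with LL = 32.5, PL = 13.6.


Using PI = LL - PL
PI = 32.5 - 13.6
PI = 18.9


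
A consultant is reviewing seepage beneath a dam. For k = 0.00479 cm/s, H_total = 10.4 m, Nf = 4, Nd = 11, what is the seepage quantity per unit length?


Convert k to m/s for unit consistency with H:
k = 0.00479 cm/s = 0.00479 / 100 m/s = 4.79e-05 m/s
Using q = k * H * Nf / Nd
Nf / Nd = 4 / 11 = 0.3636
q = 4.79e-05 * 10.4 * 0.3636
q = 0.0001811 m^3/s per m


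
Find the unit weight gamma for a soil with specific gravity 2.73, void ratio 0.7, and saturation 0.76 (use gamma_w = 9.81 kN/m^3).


Using gamma = gamma_w * (Gs + S*e) / (1 + e)
Numerator: Gs + S*e = 2.73 + 0.76*0.7 = 3.262
Denominator: 1 + e = 1 + 0.7 = 1.7
gamma = 9.81 * 3.262 / 1.7
gamma = 18.824 kN/m^3


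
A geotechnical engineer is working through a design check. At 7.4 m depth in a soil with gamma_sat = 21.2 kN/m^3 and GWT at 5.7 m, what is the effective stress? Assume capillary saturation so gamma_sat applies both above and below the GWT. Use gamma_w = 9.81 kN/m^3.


Total stress = gamma_sat * depth
sigma = 21.2 * 7.4 = 156.88 kPa
Pore water pressure u = gamma_w * (depth - d_wt)
u = 9.81 * (7.4 - 5.7) = 16.677 kPa
Effective stress = sigma - u
sigma' = 156.88 - 16.677 = 140.2 kPa


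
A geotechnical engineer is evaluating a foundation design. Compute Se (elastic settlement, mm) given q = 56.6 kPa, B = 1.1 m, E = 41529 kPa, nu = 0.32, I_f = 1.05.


Using Se = q * B * (1 - nu^2) * I_f / E
1 - nu^2 = 1 - 0.32^2 = 0.8976
Se = 56.6 * 1.1 * 0.8976 * 1.05 / 41529
Se = 0.001413 m
Convert to mm: Se = 0.001413 * 1000 = 1.413 mm


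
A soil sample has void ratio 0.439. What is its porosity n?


Using the relation n = e / (1 + e)
n = 0.439 / (1 + 0.439)
n = 0.439 / 1.439
n = 0.3051


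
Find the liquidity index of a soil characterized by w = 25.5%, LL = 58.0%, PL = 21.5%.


First compute the plasticity index:
PI = LL - PL = 58.0 - 21.5 = 36.5
Then compute the liquidity index:
LI = (w - PL) / PI
LI = (25.5 - 21.5) / 36.5
LI = 0.11


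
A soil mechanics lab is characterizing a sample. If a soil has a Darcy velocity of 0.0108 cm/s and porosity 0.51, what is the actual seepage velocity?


Using v_s = v_d / n
v_s = 0.0108 / 0.51
v_s = 0.02118 cm/s


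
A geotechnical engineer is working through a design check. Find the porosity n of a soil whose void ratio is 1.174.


Result: 0.54

Derivation:
Using the relation n = e / (1 + e)
n = 1.174 / (1 + 1.174)
n = 1.174 / 2.174
n = 0.54


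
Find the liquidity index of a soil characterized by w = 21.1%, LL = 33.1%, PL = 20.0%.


First compute the plasticity index:
PI = LL - PL = 33.1 - 20.0 = 13.1
Then compute the liquidity index:
LI = (w - PL) / PI
LI = (21.1 - 20.0) / 13.1
LI = 0.084


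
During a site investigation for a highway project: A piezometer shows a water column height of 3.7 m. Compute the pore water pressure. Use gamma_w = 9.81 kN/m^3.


Using u = gamma_w * h_w
u = 9.81 * 3.7
u = 36.3 kPa


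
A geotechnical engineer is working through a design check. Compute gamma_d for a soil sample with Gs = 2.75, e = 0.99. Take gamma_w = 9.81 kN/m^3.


Using gamma_d = Gs * gamma_w / (1 + e)
gamma_d = 2.75 * 9.81 / (1 + 0.99)
gamma_d = 2.75 * 9.81 / 1.99
gamma_d = 13.557 kN/m^3


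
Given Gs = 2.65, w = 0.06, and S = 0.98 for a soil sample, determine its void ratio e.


Result: 0.1622

Derivation:
Using the relation e = Gs * w / S
e = 2.65 * 0.06 / 0.98
e = 0.1622


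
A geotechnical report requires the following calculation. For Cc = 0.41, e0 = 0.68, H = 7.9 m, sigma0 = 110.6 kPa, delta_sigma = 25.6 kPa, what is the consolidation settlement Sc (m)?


Using Sc = Cc * H / (1 + e0) * log10((sigma0 + delta_sigma) / sigma0)
Stress ratio = (110.6 + 25.6) / 110.6 = 1.23146
log10(1.23146) = 0.090422
Cc * H / (1 + e0) = 0.41 * 7.9 / (1 + 0.68) = 1.92798
Sc = 1.92798 * 0.090422
Sc = 0.1743 m


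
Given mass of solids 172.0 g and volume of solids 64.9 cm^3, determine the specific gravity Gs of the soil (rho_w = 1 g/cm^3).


Result: 2.65

Derivation:
Using Gs = m_s / (V_s * rho_w)
Since rho_w = 1 g/cm^3:
Gs = 172.0 / 64.9
Gs = 2.65


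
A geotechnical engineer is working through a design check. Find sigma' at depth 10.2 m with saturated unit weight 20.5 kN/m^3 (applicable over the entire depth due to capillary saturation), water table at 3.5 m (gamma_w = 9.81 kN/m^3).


Total stress = gamma_sat * depth
sigma = 20.5 * 10.2 = 209.1 kPa
Pore water pressure u = gamma_w * (depth - d_wt)
u = 9.81 * (10.2 - 3.5) = 65.727 kPa
Effective stress = sigma - u
sigma' = 209.1 - 65.727 = 143.37 kPa


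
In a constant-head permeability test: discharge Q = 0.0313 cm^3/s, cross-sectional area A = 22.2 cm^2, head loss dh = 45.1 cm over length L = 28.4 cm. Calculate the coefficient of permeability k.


Compute hydraulic gradient:
i = dh / L = 45.1 / 28.4 = 1.58803
Then apply Darcy's law:
k = Q / (A * i)
k = 0.0313 / (22.2 * 1.58803)
k = 0.0313 / 35.2542
k = 0.000888 cm/s


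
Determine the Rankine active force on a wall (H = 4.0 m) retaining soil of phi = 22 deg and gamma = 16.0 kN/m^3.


Compute active earth pressure coefficient:
Ka = tan^2(45 - phi/2) = tan^2(34.0) = 0.454962
Compute active force:
Pa = 0.5 * Ka * gamma * H^2
Pa = 0.5 * 0.454962 * 16.0 * 4.0^2
Pa = 58.24 kN/m


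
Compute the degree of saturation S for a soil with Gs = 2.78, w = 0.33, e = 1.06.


Result: 0.8655

Derivation:
Using S = Gs * w / e
S = 2.78 * 0.33 / 1.06
S = 0.8655


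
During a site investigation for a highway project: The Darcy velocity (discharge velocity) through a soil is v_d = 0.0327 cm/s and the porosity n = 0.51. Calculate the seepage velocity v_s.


Using v_s = v_d / n
v_s = 0.0327 / 0.51
v_s = 0.06412 cm/s


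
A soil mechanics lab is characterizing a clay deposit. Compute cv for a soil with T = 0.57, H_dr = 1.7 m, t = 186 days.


Using cv = T * H_dr^2 / t
H_dr^2 = 1.7^2 = 2.89
cv = 0.57 * 2.89 / 186
cv = 0.00886 m^2/day


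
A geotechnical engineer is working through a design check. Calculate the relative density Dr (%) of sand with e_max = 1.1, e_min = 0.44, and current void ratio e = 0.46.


Using Dr = (e_max - e) / (e_max - e_min) * 100
e_max - e = 1.1 - 0.46 = 0.64
e_max - e_min = 1.1 - 0.44 = 0.66
Dr = 0.64 / 0.66 * 100
Dr = 96.97 %


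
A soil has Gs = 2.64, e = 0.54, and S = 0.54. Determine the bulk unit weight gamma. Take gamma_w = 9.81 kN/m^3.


Using gamma = gamma_w * (Gs + S*e) / (1 + e)
Numerator: Gs + S*e = 2.64 + 0.54*0.54 = 2.9316
Denominator: 1 + e = 1 + 0.54 = 1.54
gamma = 9.81 * 2.9316 / 1.54
gamma = 18.675 kN/m^3


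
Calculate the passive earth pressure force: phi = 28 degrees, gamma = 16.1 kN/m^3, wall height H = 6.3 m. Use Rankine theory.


Compute passive earth pressure coefficient:
Kp = tan^2(45 + phi/2) = tan^2(59.0) = 2.769826
Compute passive force:
Pp = 0.5 * Kp * gamma * H^2
Pp = 0.5 * 2.769826 * 16.1 * 6.3^2
Pp = 884.97 kN/m


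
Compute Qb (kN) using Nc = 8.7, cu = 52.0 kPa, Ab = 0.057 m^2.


Using Qb = Nc * cu * Ab
Qb = 8.7 * 52.0 * 0.057
Qb = 25.79 kN


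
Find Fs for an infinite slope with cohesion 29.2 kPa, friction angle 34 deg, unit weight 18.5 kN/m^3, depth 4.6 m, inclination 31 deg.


Using Fs = c / (gamma*H*sin(beta)*cos(beta)) + tan(phi)/tan(beta)
Cohesion contribution = 29.2 / (18.5*4.6*sin(31)*cos(31))
Cohesion contribution = 0.777228
Friction contribution = tan(34)/tan(31) = 1.12257
Fs = 0.777228 + 1.12257
Fs = 1.9


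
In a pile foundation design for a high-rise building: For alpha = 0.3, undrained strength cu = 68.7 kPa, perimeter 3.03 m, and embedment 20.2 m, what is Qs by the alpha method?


Using Qs = alpha * cu * perimeter * L
Qs = 0.3 * 68.7 * 3.03 * 20.2
Qs = 1261.46 kN


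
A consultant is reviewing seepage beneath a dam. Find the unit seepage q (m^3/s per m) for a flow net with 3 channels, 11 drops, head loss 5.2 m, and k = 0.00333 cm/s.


Result: 4.723e-05 m^3/s per m

Derivation:
Convert k to m/s for unit consistency with H:
k = 0.00333 cm/s = 0.00333 / 100 m/s = 3.33e-05 m/s
Using q = k * H * Nf / Nd
Nf / Nd = 3 / 11 = 0.2727
q = 3.33e-05 * 5.2 * 0.2727
q = 4.723e-05 m^3/s per m


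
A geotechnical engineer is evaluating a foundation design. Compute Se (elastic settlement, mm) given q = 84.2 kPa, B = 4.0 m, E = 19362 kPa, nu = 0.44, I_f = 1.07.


Using Se = q * B * (1 - nu^2) * I_f / E
1 - nu^2 = 1 - 0.44^2 = 0.8064
Se = 84.2 * 4.0 * 0.8064 * 1.07 / 19362
Se = 0.015009 m
Convert to mm: Se = 0.015009 * 1000 = 15.009 mm


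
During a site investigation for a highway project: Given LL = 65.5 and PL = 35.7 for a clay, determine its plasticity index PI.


Using PI = LL - PL
PI = 65.5 - 35.7
PI = 29.8


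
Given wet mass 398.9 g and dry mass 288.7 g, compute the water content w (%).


Result: 38.17 %

Derivation:
Using w = (m_wet - m_dry) / m_dry * 100
m_wet - m_dry = 398.9 - 288.7 = 110.2 g
w = 110.2 / 288.7 * 100
w = 38.17 %


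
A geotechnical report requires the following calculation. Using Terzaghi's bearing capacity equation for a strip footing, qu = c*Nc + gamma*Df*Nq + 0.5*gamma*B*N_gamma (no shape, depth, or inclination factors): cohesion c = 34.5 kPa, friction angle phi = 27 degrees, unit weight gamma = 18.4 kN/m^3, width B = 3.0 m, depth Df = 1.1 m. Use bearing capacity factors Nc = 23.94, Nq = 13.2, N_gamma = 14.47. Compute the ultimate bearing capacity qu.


Compute qu = c*Nc + gamma*Df*Nq + 0.5*gamma*B*N_gamma
Term 1: 34.5 * 23.94 = 825.93
Term 2: 18.4 * 1.1 * 13.2 = 267.168
Term 3: 0.5 * 18.4 * 3.0 * 14.47 = 399.372
qu = 825.93 + 267.168 + 399.372
qu = 1492.47 kPa


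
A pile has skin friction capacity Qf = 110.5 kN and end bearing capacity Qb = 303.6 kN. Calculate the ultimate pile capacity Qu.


Using Qu = Qf + Qb
Qu = 110.5 + 303.6
Qu = 414.1 kN


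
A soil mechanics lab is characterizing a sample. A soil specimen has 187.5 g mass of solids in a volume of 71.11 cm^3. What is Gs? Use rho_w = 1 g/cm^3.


Using Gs = m_s / (V_s * rho_w)
Since rho_w = 1 g/cm^3:
Gs = 187.5 / 71.11
Gs = 2.637


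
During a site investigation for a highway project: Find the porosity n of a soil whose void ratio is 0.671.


Using the relation n = e / (1 + e)
n = 0.671 / (1 + 0.671)
n = 0.671 / 1.671
n = 0.4016


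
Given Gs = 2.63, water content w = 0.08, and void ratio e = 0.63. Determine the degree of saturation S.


Using S = Gs * w / e
S = 2.63 * 0.08 / 0.63
S = 0.334


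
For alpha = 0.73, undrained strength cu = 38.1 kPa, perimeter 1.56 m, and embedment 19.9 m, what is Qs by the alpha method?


Result: 863.43 kN

Derivation:
Using Qs = alpha * cu * perimeter * L
Qs = 0.73 * 38.1 * 1.56 * 19.9
Qs = 863.43 kN


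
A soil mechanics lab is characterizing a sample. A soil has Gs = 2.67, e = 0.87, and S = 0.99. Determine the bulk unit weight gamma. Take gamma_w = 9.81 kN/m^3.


Using gamma = gamma_w * (Gs + S*e) / (1 + e)
Numerator: Gs + S*e = 2.67 + 0.99*0.87 = 3.5313
Denominator: 1 + e = 1 + 0.87 = 1.87
gamma = 9.81 * 3.5313 / 1.87
gamma = 18.525 kN/m^3


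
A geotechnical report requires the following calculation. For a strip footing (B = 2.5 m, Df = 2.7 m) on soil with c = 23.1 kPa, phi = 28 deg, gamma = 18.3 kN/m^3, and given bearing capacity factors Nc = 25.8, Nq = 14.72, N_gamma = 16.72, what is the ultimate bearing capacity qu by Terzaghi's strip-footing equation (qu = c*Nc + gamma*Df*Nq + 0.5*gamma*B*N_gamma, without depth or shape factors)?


Compute qu = c*Nc + gamma*Df*Nq + 0.5*gamma*B*N_gamma
Term 1: 23.1 * 25.8 = 595.98
Term 2: 18.3 * 2.7 * 14.72 = 727.3152
Term 3: 0.5 * 18.3 * 2.5 * 16.72 = 382.47
qu = 595.98 + 727.3152 + 382.47
qu = 1705.77 kPa


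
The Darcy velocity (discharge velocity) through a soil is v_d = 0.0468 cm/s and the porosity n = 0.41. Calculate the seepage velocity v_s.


Using v_s = v_d / n
v_s = 0.0468 / 0.41
v_s = 0.11415 cm/s


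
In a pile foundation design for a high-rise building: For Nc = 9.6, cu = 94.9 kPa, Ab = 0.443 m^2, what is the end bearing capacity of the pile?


Using Qb = Nc * cu * Ab
Qb = 9.6 * 94.9 * 0.443
Qb = 403.59 kN


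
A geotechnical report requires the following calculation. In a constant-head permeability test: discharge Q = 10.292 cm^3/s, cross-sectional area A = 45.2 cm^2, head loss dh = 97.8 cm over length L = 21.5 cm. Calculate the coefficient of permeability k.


Result: 0.050057 cm/s

Derivation:
Compute hydraulic gradient:
i = dh / L = 97.8 / 21.5 = 4.54884
Then apply Darcy's law:
k = Q / (A * i)
k = 10.292 / (45.2 * 4.54884)
k = 10.292 / 205.607
k = 0.050057 cm/s


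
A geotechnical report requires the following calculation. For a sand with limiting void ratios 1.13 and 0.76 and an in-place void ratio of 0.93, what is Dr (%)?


Result: 54.05 %

Derivation:
Using Dr = (e_max - e) / (e_max - e_min) * 100
e_max - e = 1.13 - 0.93 = 0.2
e_max - e_min = 1.13 - 0.76 = 0.37
Dr = 0.2 / 0.37 * 100
Dr = 54.05 %


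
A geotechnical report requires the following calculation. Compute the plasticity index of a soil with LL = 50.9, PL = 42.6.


Using PI = LL - PL
PI = 50.9 - 42.6
PI = 8.3


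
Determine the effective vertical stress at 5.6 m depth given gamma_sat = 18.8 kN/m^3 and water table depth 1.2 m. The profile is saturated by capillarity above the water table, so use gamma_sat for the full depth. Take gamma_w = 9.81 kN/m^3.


Total stress = gamma_sat * depth
sigma = 18.8 * 5.6 = 105.28 kPa
Pore water pressure u = gamma_w * (depth - d_wt)
u = 9.81 * (5.6 - 1.2) = 43.164 kPa
Effective stress = sigma - u
sigma' = 105.28 - 43.164 = 62.12 kPa


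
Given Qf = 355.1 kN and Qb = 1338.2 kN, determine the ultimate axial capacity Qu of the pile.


Result: 1693.3 kN

Derivation:
Using Qu = Qf + Qb
Qu = 355.1 + 1338.2
Qu = 1693.3 kN


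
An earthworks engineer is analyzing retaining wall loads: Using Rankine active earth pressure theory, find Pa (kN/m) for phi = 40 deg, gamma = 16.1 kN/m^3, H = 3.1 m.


Result: 16.82 kN/m

Derivation:
Compute active earth pressure coefficient:
Ka = tan^2(45 - phi/2) = tan^2(25.0) = 0.217443
Compute active force:
Pa = 0.5 * Ka * gamma * H^2
Pa = 0.5 * 0.217443 * 16.1 * 3.1^2
Pa = 16.82 kN/m


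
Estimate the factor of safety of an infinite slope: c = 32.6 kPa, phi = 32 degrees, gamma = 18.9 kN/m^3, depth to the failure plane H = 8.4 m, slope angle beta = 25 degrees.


Using Fs = c / (gamma*H*sin(beta)*cos(beta)) + tan(phi)/tan(beta)
Cohesion contribution = 32.6 / (18.9*8.4*sin(25)*cos(25))
Cohesion contribution = 0.536108
Friction contribution = tan(32)/tan(25) = 1.34004
Fs = 0.536108 + 1.34004
Fs = 1.876


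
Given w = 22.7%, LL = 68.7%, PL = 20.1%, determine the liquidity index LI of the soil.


First compute the plasticity index:
PI = LL - PL = 68.7 - 20.1 = 48.6
Then compute the liquidity index:
LI = (w - PL) / PI
LI = (22.7 - 20.1) / 48.6
LI = 0.053


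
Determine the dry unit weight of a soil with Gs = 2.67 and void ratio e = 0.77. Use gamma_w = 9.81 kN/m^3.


Using gamma_d = Gs * gamma_w / (1 + e)
gamma_d = 2.67 * 9.81 / (1 + 0.77)
gamma_d = 2.67 * 9.81 / 1.77
gamma_d = 14.798 kN/m^3


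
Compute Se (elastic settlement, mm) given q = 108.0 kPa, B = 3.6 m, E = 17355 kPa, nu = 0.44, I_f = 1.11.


Result: 20.053 mm

Derivation:
Using Se = q * B * (1 - nu^2) * I_f / E
1 - nu^2 = 1 - 0.44^2 = 0.8064
Se = 108.0 * 3.6 * 0.8064 * 1.11 / 17355
Se = 0.020053 m
Convert to mm: Se = 0.020053 * 1000 = 20.053 mm


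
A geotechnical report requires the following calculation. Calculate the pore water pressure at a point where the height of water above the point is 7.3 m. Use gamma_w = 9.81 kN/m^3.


Result: 71.61 kPa

Derivation:
Using u = gamma_w * h_w
u = 9.81 * 7.3
u = 71.61 kPa


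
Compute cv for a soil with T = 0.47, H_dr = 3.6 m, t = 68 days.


Using cv = T * H_dr^2 / t
H_dr^2 = 3.6^2 = 12.96
cv = 0.47 * 12.96 / 68
cv = 0.08958 m^2/day


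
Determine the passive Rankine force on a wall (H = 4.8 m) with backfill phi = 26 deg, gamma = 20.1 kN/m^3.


Compute passive earth pressure coefficient:
Kp = tan^2(45 + phi/2) = tan^2(58.0) = 2.561071
Compute passive force:
Pp = 0.5 * Kp * gamma * H^2
Pp = 0.5 * 2.561071 * 20.1 * 4.8^2
Pp = 593.02 kN/m


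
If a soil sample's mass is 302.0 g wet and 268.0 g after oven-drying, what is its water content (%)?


Using w = (m_wet - m_dry) / m_dry * 100
m_wet - m_dry = 302.0 - 268.0 = 34.0 g
w = 34.0 / 268.0 * 100
w = 12.69 %


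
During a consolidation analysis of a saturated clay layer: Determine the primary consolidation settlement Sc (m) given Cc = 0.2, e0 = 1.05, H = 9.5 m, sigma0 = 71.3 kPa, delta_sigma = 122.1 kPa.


Result: 0.4017 m

Derivation:
Using Sc = Cc * H / (1 + e0) * log10((sigma0 + delta_sigma) / sigma0)
Stress ratio = (71.3 + 122.1) / 71.3 = 2.71248
log10(2.71248) = 0.433367
Cc * H / (1 + e0) = 0.2 * 9.5 / (1 + 1.05) = 0.926829
Sc = 0.926829 * 0.433367
Sc = 0.4017 m


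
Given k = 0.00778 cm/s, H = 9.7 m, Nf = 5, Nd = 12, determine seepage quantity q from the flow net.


Convert k to m/s for unit consistency with H:
k = 0.00778 cm/s = 0.00778 / 100 m/s = 7.78e-05 m/s
Using q = k * H * Nf / Nd
Nf / Nd = 5 / 12 = 0.4167
q = 7.78e-05 * 9.7 * 0.4167
q = 0.0003144 m^3/s per m


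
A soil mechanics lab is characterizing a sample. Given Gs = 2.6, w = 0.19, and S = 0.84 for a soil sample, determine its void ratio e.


Using the relation e = Gs * w / S
e = 2.6 * 0.19 / 0.84
e = 0.5881


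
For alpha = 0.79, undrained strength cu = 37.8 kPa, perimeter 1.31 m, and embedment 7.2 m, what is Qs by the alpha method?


Using Qs = alpha * cu * perimeter * L
Qs = 0.79 * 37.8 * 1.31 * 7.2
Qs = 281.66 kN


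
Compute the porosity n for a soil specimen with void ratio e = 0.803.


Using the relation n = e / (1 + e)
n = 0.803 / (1 + 0.803)
n = 0.803 / 1.803
n = 0.4454


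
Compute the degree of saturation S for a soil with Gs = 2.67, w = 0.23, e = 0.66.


Using S = Gs * w / e
S = 2.67 * 0.23 / 0.66
S = 0.9305


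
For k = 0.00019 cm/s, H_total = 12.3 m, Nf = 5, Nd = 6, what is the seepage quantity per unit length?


Convert k to m/s for unit consistency with H:
k = 0.00019 cm/s = 0.00019 / 100 m/s = 1.9e-06 m/s
Using q = k * H * Nf / Nd
Nf / Nd = 5 / 6 = 0.8333
q = 1.9e-06 * 12.3 * 0.8333
q = 1.948e-05 m^3/s per m


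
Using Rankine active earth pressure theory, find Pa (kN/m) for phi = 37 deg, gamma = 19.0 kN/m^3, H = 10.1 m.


Result: 240.9 kN/m

Derivation:
Compute active earth pressure coefficient:
Ka = tan^2(45 - phi/2) = tan^2(26.5) = 0.248584
Compute active force:
Pa = 0.5 * Ka * gamma * H^2
Pa = 0.5 * 0.248584 * 19.0 * 10.1^2
Pa = 240.9 kN/m


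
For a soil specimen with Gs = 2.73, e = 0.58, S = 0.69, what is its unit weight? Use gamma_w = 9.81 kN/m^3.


Using gamma = gamma_w * (Gs + S*e) / (1 + e)
Numerator: Gs + S*e = 2.73 + 0.69*0.58 = 3.1302
Denominator: 1 + e = 1 + 0.58 = 1.58
gamma = 9.81 * 3.1302 / 1.58
gamma = 19.435 kN/m^3


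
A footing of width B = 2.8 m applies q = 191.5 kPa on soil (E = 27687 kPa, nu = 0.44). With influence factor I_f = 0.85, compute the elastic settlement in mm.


Using Se = q * B * (1 - nu^2) * I_f / E
1 - nu^2 = 1 - 0.44^2 = 0.8064
Se = 191.5 * 2.8 * 0.8064 * 0.85 / 27687
Se = 0.013275 m
Convert to mm: Se = 0.013275 * 1000 = 13.275 mm


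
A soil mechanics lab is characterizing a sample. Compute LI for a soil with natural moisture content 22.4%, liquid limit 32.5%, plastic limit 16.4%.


Result: 0.373

Derivation:
First compute the plasticity index:
PI = LL - PL = 32.5 - 16.4 = 16.1
Then compute the liquidity index:
LI = (w - PL) / PI
LI = (22.4 - 16.4) / 16.1
LI = 0.373


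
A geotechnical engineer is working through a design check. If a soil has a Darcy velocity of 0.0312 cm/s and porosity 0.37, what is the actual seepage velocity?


Using v_s = v_d / n
v_s = 0.0312 / 0.37
v_s = 0.08432 cm/s


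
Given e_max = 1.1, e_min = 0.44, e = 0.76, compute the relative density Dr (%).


Using Dr = (e_max - e) / (e_max - e_min) * 100
e_max - e = 1.1 - 0.76 = 0.34
e_max - e_min = 1.1 - 0.44 = 0.66
Dr = 0.34 / 0.66 * 100
Dr = 51.52 %


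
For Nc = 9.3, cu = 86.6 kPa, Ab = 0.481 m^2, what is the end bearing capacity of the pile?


Result: 387.39 kN

Derivation:
Using Qb = Nc * cu * Ab
Qb = 9.3 * 86.6 * 0.481
Qb = 387.39 kN


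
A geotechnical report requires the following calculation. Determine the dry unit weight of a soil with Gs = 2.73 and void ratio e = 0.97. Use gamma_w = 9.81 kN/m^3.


Result: 13.595 kN/m^3

Derivation:
Using gamma_d = Gs * gamma_w / (1 + e)
gamma_d = 2.73 * 9.81 / (1 + 0.97)
gamma_d = 2.73 * 9.81 / 1.97
gamma_d = 13.595 kN/m^3


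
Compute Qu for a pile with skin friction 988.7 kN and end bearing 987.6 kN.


Using Qu = Qf + Qb
Qu = 988.7 + 987.6
Qu = 1976.3 kN


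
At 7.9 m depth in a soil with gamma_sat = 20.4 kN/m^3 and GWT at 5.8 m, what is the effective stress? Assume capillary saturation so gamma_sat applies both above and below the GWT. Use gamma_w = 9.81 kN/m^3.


Result: 140.56 kPa

Derivation:
Total stress = gamma_sat * depth
sigma = 20.4 * 7.9 = 161.16 kPa
Pore water pressure u = gamma_w * (depth - d_wt)
u = 9.81 * (7.9 - 5.8) = 20.601 kPa
Effective stress = sigma - u
sigma' = 161.16 - 20.601 = 140.56 kPa


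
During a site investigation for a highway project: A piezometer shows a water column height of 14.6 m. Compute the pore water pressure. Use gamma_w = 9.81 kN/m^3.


Using u = gamma_w * h_w
u = 9.81 * 14.6
u = 143.23 kPa


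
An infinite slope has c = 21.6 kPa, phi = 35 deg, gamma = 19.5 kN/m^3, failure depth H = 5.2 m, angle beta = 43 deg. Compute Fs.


Using Fs = c / (gamma*H*sin(beta)*cos(beta)) + tan(phi)/tan(beta)
Cohesion contribution = 21.6 / (19.5*5.2*sin(43)*cos(43))
Cohesion contribution = 0.427076
Friction contribution = tan(35)/tan(43) = 0.750881
Fs = 0.427076 + 0.750881
Fs = 1.178


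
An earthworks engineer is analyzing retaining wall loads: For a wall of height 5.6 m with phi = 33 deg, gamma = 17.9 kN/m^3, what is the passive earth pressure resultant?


Result: 952.07 kN/m

Derivation:
Compute passive earth pressure coefficient:
Kp = tan^2(45 + phi/2) = tan^2(61.5) = 3.39212
Compute passive force:
Pp = 0.5 * Kp * gamma * H^2
Pp = 0.5 * 3.39212 * 17.9 * 5.6^2
Pp = 952.07 kN/m


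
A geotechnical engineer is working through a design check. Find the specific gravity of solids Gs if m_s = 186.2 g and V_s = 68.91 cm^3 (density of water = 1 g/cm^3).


Using Gs = m_s / (V_s * rho_w)
Since rho_w = 1 g/cm^3:
Gs = 186.2 / 68.91
Gs = 2.702


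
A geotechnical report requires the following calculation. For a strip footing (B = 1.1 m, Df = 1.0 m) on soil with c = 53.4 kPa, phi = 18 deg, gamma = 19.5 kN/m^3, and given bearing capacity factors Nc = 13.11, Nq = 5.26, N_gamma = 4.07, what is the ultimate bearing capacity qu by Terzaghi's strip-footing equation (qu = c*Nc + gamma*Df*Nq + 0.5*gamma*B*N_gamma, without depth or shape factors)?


Result: 846.29 kPa

Derivation:
Compute qu = c*Nc + gamma*Df*Nq + 0.5*gamma*B*N_gamma
Term 1: 53.4 * 13.11 = 700.074
Term 2: 19.5 * 1.0 * 5.26 = 102.57
Term 3: 0.5 * 19.5 * 1.1 * 4.07 = 43.65075
qu = 700.074 + 102.57 + 43.65075
qu = 846.29 kPa


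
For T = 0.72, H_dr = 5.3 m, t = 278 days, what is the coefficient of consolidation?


Using cv = T * H_dr^2 / t
H_dr^2 = 5.3^2 = 28.09
cv = 0.72 * 28.09 / 278
cv = 0.07275 m^2/day


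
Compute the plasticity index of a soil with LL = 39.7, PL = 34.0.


Result: 5.7

Derivation:
Using PI = LL - PL
PI = 39.7 - 34.0
PI = 5.7


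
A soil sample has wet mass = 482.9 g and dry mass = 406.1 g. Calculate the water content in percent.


Using w = (m_wet - m_dry) / m_dry * 100
m_wet - m_dry = 482.9 - 406.1 = 76.8 g
w = 76.8 / 406.1 * 100
w = 18.91 %


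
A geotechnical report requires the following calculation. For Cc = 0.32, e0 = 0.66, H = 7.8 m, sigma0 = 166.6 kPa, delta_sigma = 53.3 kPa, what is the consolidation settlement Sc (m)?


Result: 0.1813 m

Derivation:
Using Sc = Cc * H / (1 + e0) * log10((sigma0 + delta_sigma) / sigma0)
Stress ratio = (166.6 + 53.3) / 166.6 = 1.31993
log10(1.31993) = 0.12055
Cc * H / (1 + e0) = 0.32 * 7.8 / (1 + 0.66) = 1.50361
Sc = 1.50361 * 0.12055
Sc = 0.1813 m


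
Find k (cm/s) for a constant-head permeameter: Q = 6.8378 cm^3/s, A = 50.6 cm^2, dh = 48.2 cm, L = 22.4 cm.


Compute hydraulic gradient:
i = dh / L = 48.2 / 22.4 = 2.15179
Then apply Darcy's law:
k = Q / (A * i)
k = 6.8378 / (50.6 * 2.15179)
k = 6.8378 / 108.88
k = 0.062801 cm/s


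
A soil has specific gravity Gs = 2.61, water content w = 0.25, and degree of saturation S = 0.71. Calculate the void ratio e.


Result: 0.919

Derivation:
Using the relation e = Gs * w / S
e = 2.61 * 0.25 / 0.71
e = 0.919


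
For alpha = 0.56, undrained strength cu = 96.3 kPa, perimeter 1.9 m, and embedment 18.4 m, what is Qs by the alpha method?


Using Qs = alpha * cu * perimeter * L
Qs = 0.56 * 96.3 * 1.9 * 18.4
Qs = 1885.32 kN


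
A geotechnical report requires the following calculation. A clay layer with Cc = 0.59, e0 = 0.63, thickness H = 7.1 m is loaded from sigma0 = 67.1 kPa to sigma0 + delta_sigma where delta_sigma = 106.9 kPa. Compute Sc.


Result: 1.0635 m

Derivation:
Using Sc = Cc * H / (1 + e0) * log10((sigma0 + delta_sigma) / sigma0)
Stress ratio = (67.1 + 106.9) / 67.1 = 2.59314
log10(2.59314) = 0.413827
Cc * H / (1 + e0) = 0.59 * 7.1 / (1 + 0.63) = 2.56994
Sc = 2.56994 * 0.413827
Sc = 1.0635 m


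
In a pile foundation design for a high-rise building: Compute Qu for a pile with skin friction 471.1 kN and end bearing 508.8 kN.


Result: 979.9 kN

Derivation:
Using Qu = Qf + Qb
Qu = 471.1 + 508.8
Qu = 979.9 kN


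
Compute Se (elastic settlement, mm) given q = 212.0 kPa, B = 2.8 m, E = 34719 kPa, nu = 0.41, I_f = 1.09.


Result: 15.503 mm

Derivation:
Using Se = q * B * (1 - nu^2) * I_f / E
1 - nu^2 = 1 - 0.41^2 = 0.8319
Se = 212.0 * 2.8 * 0.8319 * 1.09 / 34719
Se = 0.015503 m
Convert to mm: Se = 0.015503 * 1000 = 15.503 mm


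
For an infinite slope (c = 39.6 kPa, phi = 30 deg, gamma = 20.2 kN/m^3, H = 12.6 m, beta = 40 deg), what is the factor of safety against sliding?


Using Fs = c / (gamma*H*sin(beta)*cos(beta)) + tan(phi)/tan(beta)
Cohesion contribution = 39.6 / (20.2*12.6*sin(40)*cos(40))
Cohesion contribution = 0.315974
Friction contribution = tan(30)/tan(40) = 0.688059
Fs = 0.315974 + 0.688059
Fs = 1.004


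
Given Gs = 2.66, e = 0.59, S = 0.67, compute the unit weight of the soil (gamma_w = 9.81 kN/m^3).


Using gamma = gamma_w * (Gs + S*e) / (1 + e)
Numerator: Gs + S*e = 2.66 + 0.67*0.59 = 3.0553
Denominator: 1 + e = 1 + 0.59 = 1.59
gamma = 9.81 * 3.0553 / 1.59
gamma = 18.851 kN/m^3


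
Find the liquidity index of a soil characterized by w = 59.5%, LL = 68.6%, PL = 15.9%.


Result: 0.827

Derivation:
First compute the plasticity index:
PI = LL - PL = 68.6 - 15.9 = 52.7
Then compute the liquidity index:
LI = (w - PL) / PI
LI = (59.5 - 15.9) / 52.7
LI = 0.827


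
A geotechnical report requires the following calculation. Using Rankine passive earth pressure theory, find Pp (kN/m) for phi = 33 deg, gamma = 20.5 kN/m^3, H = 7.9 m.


Compute passive earth pressure coefficient:
Kp = tan^2(45 + phi/2) = tan^2(61.5) = 3.39212
Compute passive force:
Pp = 0.5 * Kp * gamma * H^2
Pp = 0.5 * 3.39212 * 20.5 * 7.9^2
Pp = 2169.95 kN/m


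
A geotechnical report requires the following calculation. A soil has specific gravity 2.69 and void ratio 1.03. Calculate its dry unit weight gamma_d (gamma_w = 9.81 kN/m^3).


Result: 12.999 kN/m^3

Derivation:
Using gamma_d = Gs * gamma_w / (1 + e)
gamma_d = 2.69 * 9.81 / (1 + 1.03)
gamma_d = 2.69 * 9.81 / 2.03
gamma_d = 12.999 kN/m^3


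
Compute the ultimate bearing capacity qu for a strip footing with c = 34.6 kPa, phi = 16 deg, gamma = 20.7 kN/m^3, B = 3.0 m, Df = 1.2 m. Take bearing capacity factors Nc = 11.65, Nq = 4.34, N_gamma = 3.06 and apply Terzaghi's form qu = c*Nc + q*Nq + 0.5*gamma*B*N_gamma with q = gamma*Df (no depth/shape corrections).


Result: 605.91 kPa

Derivation:
Compute qu = c*Nc + gamma*Df*Nq + 0.5*gamma*B*N_gamma
Term 1: 34.6 * 11.65 = 403.09
Term 2: 20.7 * 1.2 * 4.34 = 107.8056
Term 3: 0.5 * 20.7 * 3.0 * 3.06 = 95.013
qu = 403.09 + 107.8056 + 95.013
qu = 605.91 kPa


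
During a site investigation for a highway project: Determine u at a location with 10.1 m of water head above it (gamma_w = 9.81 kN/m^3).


Using u = gamma_w * h_w
u = 9.81 * 10.1
u = 99.08 kPa


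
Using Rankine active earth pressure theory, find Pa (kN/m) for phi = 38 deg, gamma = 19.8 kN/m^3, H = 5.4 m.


Compute active earth pressure coefficient:
Ka = tan^2(45 - phi/2) = tan^2(26.0) = 0.237883
Compute active force:
Pa = 0.5 * Ka * gamma * H^2
Pa = 0.5 * 0.237883 * 19.8 * 5.4^2
Pa = 68.67 kN/m


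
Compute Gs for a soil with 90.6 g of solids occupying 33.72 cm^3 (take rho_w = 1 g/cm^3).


Using Gs = m_s / (V_s * rho_w)
Since rho_w = 1 g/cm^3:
Gs = 90.6 / 33.72
Gs = 2.687


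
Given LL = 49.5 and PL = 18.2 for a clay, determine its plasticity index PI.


Using PI = LL - PL
PI = 49.5 - 18.2
PI = 31.3


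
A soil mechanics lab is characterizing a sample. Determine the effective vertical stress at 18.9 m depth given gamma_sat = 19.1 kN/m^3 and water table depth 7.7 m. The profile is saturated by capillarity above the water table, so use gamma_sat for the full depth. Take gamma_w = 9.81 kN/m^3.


Total stress = gamma_sat * depth
sigma = 19.1 * 18.9 = 360.99 kPa
Pore water pressure u = gamma_w * (depth - d_wt)
u = 9.81 * (18.9 - 7.7) = 109.872 kPa
Effective stress = sigma - u
sigma' = 360.99 - 109.872 = 251.12 kPa


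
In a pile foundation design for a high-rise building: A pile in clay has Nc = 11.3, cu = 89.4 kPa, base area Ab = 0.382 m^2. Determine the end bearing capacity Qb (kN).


Using Qb = Nc * cu * Ab
Qb = 11.3 * 89.4 * 0.382
Qb = 385.9 kN


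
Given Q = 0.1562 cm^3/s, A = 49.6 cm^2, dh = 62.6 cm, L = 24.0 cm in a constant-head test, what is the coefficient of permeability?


Compute hydraulic gradient:
i = dh / L = 62.6 / 24.0 = 2.60833
Then apply Darcy's law:
k = Q / (A * i)
k = 0.1562 / (49.6 * 2.60833)
k = 0.1562 / 129.373
k = 0.001207 cm/s


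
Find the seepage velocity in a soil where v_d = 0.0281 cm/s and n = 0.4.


Using v_s = v_d / n
v_s = 0.0281 / 0.4
v_s = 0.07025 cm/s


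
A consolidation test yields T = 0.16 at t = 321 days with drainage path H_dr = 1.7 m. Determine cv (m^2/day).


Using cv = T * H_dr^2 / t
H_dr^2 = 1.7^2 = 2.89
cv = 0.16 * 2.89 / 321
cv = 0.00144 m^2/day


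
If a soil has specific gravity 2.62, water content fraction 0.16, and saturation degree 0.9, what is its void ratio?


Result: 0.4658

Derivation:
Using the relation e = Gs * w / S
e = 2.62 * 0.16 / 0.9
e = 0.4658


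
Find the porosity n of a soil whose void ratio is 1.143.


Using the relation n = e / (1 + e)
n = 1.143 / (1 + 1.143)
n = 1.143 / 2.143
n = 0.5334


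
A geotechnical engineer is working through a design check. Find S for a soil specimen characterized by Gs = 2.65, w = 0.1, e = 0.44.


Using S = Gs * w / e
S = 2.65 * 0.1 / 0.44
S = 0.6023


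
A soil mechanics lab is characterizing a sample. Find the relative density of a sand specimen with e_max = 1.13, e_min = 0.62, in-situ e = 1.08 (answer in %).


Using Dr = (e_max - e) / (e_max - e_min) * 100
e_max - e = 1.13 - 1.08 = 0.05
e_max - e_min = 1.13 - 0.62 = 0.51
Dr = 0.05 / 0.51 * 100
Dr = 9.8 %


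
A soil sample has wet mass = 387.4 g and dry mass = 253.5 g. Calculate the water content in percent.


Using w = (m_wet - m_dry) / m_dry * 100
m_wet - m_dry = 387.4 - 253.5 = 133.9 g
w = 133.9 / 253.5 * 100
w = 52.82 %


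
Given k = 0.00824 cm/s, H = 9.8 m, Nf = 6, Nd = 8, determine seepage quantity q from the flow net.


Convert k to m/s for unit consistency with H:
k = 0.00824 cm/s = 0.00824 / 100 m/s = 8.24e-05 m/s
Using q = k * H * Nf / Nd
Nf / Nd = 6 / 8 = 0.75
q = 8.24e-05 * 9.8 * 0.75
q = 0.0006056 m^3/s per m


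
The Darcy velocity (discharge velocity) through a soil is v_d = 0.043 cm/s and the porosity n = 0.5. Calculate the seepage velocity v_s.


Result: 0.086 cm/s

Derivation:
Using v_s = v_d / n
v_s = 0.043 / 0.5
v_s = 0.086 cm/s


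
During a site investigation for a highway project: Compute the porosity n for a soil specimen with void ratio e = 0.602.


Using the relation n = e / (1 + e)
n = 0.602 / (1 + 0.602)
n = 0.602 / 1.602
n = 0.3758


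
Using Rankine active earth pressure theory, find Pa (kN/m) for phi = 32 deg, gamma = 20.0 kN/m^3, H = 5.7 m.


Result: 99.83 kN/m

Derivation:
Compute active earth pressure coefficient:
Ka = tan^2(45 - phi/2) = tan^2(29.0) = 0.307259
Compute active force:
Pa = 0.5 * Ka * gamma * H^2
Pa = 0.5 * 0.307259 * 20.0 * 5.7^2
Pa = 99.83 kN/m


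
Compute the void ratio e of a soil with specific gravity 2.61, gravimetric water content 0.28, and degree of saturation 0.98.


Result: 0.7457

Derivation:
Using the relation e = Gs * w / S
e = 2.61 * 0.28 / 0.98
e = 0.7457


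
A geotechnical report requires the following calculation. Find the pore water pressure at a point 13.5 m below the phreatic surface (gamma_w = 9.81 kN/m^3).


Using u = gamma_w * h_w
u = 9.81 * 13.5
u = 132.44 kPa


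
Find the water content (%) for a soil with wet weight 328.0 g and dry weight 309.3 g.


Result: 6.05 %

Derivation:
Using w = (m_wet - m_dry) / m_dry * 100
m_wet - m_dry = 328.0 - 309.3 = 18.7 g
w = 18.7 / 309.3 * 100
w = 6.05 %


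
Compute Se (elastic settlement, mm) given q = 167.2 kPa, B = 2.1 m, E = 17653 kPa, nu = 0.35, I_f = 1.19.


Result: 20.77 mm

Derivation:
Using Se = q * B * (1 - nu^2) * I_f / E
1 - nu^2 = 1 - 0.35^2 = 0.8775
Se = 167.2 * 2.1 * 0.8775 * 1.19 / 17653
Se = 0.020770 m
Convert to mm: Se = 0.020770 * 1000 = 20.77 mm


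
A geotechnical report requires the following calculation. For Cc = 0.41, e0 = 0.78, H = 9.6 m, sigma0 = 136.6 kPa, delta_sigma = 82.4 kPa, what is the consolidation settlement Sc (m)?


Result: 0.4533 m

Derivation:
Using Sc = Cc * H / (1 + e0) * log10((sigma0 + delta_sigma) / sigma0)
Stress ratio = (136.6 + 82.4) / 136.6 = 1.60322
log10(1.60322) = 0.204993
Cc * H / (1 + e0) = 0.41 * 9.6 / (1 + 0.78) = 2.21124
Sc = 2.21124 * 0.204993
Sc = 0.4533 m


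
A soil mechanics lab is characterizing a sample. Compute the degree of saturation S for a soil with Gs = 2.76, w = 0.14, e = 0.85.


Result: 0.4546

Derivation:
Using S = Gs * w / e
S = 2.76 * 0.14 / 0.85
S = 0.4546


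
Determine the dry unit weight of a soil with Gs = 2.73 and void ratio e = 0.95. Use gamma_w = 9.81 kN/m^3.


Result: 13.734 kN/m^3

Derivation:
Using gamma_d = Gs * gamma_w / (1 + e)
gamma_d = 2.73 * 9.81 / (1 + 0.95)
gamma_d = 2.73 * 9.81 / 1.95
gamma_d = 13.734 kN/m^3


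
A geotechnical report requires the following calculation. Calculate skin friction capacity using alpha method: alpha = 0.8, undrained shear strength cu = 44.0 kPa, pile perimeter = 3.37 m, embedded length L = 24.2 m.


Result: 2870.7 kN

Derivation:
Using Qs = alpha * cu * perimeter * L
Qs = 0.8 * 44.0 * 3.37 * 24.2
Qs = 2870.7 kN


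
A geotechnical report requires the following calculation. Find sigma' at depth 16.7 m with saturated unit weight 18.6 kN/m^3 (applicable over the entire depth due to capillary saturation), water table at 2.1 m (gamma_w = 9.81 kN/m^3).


Result: 167.39 kPa

Derivation:
Total stress = gamma_sat * depth
sigma = 18.6 * 16.7 = 310.62 kPa
Pore water pressure u = gamma_w * (depth - d_wt)
u = 9.81 * (16.7 - 2.1) = 143.226 kPa
Effective stress = sigma - u
sigma' = 310.62 - 143.226 = 167.39 kPa


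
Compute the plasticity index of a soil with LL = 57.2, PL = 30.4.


Result: 26.8

Derivation:
Using PI = LL - PL
PI = 57.2 - 30.4
PI = 26.8


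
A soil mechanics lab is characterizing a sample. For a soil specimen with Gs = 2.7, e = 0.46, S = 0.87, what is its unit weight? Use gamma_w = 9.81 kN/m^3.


Using gamma = gamma_w * (Gs + S*e) / (1 + e)
Numerator: Gs + S*e = 2.7 + 0.87*0.46 = 3.1002
Denominator: 1 + e = 1 + 0.46 = 1.46
gamma = 9.81 * 3.1002 / 1.46
gamma = 20.831 kN/m^3


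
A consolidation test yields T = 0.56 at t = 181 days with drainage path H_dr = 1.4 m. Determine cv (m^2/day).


Result: 0.00606 m^2/day

Derivation:
Using cv = T * H_dr^2 / t
H_dr^2 = 1.4^2 = 1.96
cv = 0.56 * 1.96 / 181
cv = 0.00606 m^2/day
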